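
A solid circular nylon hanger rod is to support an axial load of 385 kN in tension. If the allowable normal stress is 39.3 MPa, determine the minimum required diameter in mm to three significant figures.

112 mm

Required area A ≥ P/σ_allow = 385000/39.3 = 9796 mm².
For a solid circular section, d ≥ √(4A/π) = 111.7 mm.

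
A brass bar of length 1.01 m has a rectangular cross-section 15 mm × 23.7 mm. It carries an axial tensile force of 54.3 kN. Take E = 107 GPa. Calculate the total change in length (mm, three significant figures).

A = 355.5 mm².
δ_mech = NL/(AE) = 54300·1010/(355.5·107000) = 1.442 mm.

1.44 mm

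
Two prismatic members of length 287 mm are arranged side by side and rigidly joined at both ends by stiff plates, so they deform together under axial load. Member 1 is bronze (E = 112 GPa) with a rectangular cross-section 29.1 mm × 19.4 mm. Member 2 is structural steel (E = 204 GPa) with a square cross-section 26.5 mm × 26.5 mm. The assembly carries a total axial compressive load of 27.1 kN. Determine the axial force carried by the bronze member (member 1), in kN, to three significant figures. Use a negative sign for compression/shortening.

-8.30 kN

A_1 = 564.5 mm².
A_2 = 702.2 mm².
Equal strain + equilibrium ⇒ each member carries load in proportion to AE: A₁E₁ = 63230000 N, A₂E₂ = 143300000 N, ΣAE = 206500000 N.
F₁ = P·A₁E₁/ΣAE = -27100·63230000/206500000 = -8298 N.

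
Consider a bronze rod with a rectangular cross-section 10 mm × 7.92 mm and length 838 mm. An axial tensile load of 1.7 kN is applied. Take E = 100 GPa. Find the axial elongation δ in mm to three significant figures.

A = 79.2 mm².
δ_mech = NL/(AE) = 1700·838/(79.2·100000) = 0.1799 mm.

0.180 mm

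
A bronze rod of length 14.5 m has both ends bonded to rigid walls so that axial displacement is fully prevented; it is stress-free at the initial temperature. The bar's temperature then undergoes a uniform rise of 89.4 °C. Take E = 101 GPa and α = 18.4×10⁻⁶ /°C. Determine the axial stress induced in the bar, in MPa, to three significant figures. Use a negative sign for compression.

-166 MPa

Free thermal expansion αLΔT = 18.4e-6 · 14500 · 89.4 = 23.85 mm.
The walls impose strain ε = −(23.85)/14500 = -1.6450e-03; σ = Eε = 101000 · -1.6450e-03 = -166.1 MPa.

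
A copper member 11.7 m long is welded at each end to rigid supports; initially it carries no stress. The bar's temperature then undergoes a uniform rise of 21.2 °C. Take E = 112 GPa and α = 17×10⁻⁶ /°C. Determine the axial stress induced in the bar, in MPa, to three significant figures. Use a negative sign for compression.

Free thermal expansion αLΔT = 17e-6 · 11700 · 21.2 = 4.217 mm.
The walls impose strain ε = −(4.217)/11700 = -3.6040e-04; σ = Eε = 112000 · -3.6040e-04 = -40.36 MPa.

-40.4 MPa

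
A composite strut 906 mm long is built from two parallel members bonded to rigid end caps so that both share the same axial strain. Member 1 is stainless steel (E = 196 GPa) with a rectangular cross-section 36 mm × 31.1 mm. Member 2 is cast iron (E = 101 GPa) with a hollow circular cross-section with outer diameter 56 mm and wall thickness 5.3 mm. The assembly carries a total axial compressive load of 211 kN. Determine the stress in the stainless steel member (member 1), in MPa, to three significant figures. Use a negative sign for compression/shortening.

-136 MPa

A_1 = 1120 mm².
A_2 = 844.2 mm².
Equal strain + equilibrium ⇒ each member carries load in proportion to AE: A₁E₁ = 219400000 N, A₂E₂ = 85260000 N, ΣAE = 304700000 N.
σ₁ = P·E₁/ΣAE = -211000·196000/304700000 = -135.7 MPa.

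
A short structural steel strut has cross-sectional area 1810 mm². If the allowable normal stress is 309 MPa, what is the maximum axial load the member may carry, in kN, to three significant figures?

559 kN

P_max = σ_allow · A = 309 · 1810 = 559300 N = 559.3 kN.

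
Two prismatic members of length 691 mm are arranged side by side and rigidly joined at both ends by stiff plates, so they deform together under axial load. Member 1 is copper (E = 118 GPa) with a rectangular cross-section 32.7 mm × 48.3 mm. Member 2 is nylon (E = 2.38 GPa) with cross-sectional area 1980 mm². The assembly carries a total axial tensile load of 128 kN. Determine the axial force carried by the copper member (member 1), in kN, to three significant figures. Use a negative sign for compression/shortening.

125 kN

A_1 = 1579 mm².
Equal strain + equilibrium ⇒ each member carries load in proportion to AE: A₁E₁ = 186400000 N, A₂E₂ = 4712000 N, ΣAE = 191100000 N.
F₁ = P·A₁E₁/ΣAE = 128000·186400000/191100000 = 124800 N.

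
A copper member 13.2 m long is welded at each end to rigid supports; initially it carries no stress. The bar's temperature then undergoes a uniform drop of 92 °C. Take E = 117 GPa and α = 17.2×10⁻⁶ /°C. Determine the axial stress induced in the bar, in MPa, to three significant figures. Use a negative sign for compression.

185 MPa

Free thermal expansion αLΔT = 17.2e-6 · 13200 · -92 = -20.89 mm.
The walls impose strain ε = −(-20.89)/13200 = 1.5824e-03; σ = Eε = 117000 · 1.5824e-03 = 185.1 MPa.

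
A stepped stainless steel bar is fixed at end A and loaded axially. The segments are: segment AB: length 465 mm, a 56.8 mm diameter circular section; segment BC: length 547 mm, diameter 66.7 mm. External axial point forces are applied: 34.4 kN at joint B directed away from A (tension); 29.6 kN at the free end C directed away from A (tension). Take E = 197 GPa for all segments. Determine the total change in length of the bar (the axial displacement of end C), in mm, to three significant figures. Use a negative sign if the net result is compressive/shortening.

Internal axial forces (sectioning from the free end, tension +): N_BC = 29.6 kN, N_AB = 64 kN.
A_AB = 2534 mm².
A_BC = 3494 mm².
δ_AB = 64000·465/(2534·197000) = 0.05962 mm
δ_BC = 29600·547/(3494·197000) = 0.02352 mm
δ = Σδ_i = 0.08314 mm.

0.0831 mm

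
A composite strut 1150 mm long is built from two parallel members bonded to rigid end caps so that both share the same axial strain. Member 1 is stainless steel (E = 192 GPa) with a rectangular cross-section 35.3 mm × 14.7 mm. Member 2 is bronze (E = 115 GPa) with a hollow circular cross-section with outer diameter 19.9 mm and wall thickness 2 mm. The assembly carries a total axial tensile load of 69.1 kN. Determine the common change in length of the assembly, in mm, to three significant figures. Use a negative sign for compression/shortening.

0.706 mm

A_1 = 518.9 mm².
A_2 = 112.5 mm².
Equal strain + equilibrium ⇒ each member carries load in proportion to AE: A₁E₁ = 99630000 N, A₂E₂ = 12930000 N, ΣAE = 112600000 N.
δ = PL/ΣAE = 69100·1150/112600000 = 0.7059 mm.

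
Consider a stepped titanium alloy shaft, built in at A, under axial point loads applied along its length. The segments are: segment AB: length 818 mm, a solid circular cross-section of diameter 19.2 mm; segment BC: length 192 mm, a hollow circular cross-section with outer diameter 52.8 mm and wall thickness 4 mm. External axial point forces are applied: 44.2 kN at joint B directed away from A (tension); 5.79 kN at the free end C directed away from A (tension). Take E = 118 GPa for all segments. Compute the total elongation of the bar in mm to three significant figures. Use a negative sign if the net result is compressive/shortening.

Internal axial forces (sectioning from the free end, tension +): N_BC = 5.79 kN, N_AB = 49.99 kN.
A_AB = 289.5 mm².
A_BC = 613.2 mm².
δ_AB = 49990·818/(289.5·118000) = 1.197 mm
δ_BC = 5790·192/(613.2·118000) = 0.01536 mm
δ = Σδ_i = 1.212 mm.

1.21 mm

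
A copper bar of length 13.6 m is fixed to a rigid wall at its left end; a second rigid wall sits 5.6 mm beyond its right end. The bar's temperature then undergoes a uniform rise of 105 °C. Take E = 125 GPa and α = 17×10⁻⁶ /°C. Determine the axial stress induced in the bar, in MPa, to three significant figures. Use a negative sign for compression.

Free thermal expansion αLΔT = 17e-6 · 13600 · 105 = 24.28 mm.
The walls engage after the gap closes; constrained expansion = 24.28 − 5.6 = 18.68 mm.
The walls impose strain ε = −(18.68)/13600 = -1.3732e-03; σ = Eε = 125000 · -1.3732e-03 = -171.7 MPa.

-172 MPa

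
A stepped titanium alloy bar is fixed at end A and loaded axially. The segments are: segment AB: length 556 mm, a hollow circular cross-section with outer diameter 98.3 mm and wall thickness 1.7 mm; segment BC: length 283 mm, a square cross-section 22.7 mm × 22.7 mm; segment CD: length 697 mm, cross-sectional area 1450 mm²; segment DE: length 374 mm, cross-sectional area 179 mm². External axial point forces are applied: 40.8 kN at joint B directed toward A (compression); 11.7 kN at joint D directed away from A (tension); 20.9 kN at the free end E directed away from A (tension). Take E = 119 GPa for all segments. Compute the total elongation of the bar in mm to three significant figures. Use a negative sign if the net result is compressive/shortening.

0.575 mm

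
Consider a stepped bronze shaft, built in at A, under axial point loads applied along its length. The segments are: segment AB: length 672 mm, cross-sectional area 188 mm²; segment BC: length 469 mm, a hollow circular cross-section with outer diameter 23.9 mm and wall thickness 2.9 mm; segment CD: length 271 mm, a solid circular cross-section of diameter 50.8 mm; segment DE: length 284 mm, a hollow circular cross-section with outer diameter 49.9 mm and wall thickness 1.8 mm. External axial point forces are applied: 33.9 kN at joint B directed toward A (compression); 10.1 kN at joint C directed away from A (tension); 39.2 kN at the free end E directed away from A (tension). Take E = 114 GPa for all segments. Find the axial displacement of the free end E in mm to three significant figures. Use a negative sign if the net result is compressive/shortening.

Internal axial forces (sectioning from the free end, tension +): N_DE = 39.2 kN, N_CD = 39.2 kN, N_BC = 49.3 kN, N_AB = 15.4 kN.
A_BC = 191.3 mm².
A_CD = 2027 mm².
A_DE = 272 mm².
δ_AB = 15400·672/(188·114000) = 0.4829 mm
δ_BC = 49300·469/(191.3·114000) = 1.06 mm
δ_CD = 39200·271/(2027·114000) = 0.04598 mm
δ_DE = 39200·284/(272·114000) = 0.359 mm
δ = Σδ_i = 1.948 mm.

1.95 mm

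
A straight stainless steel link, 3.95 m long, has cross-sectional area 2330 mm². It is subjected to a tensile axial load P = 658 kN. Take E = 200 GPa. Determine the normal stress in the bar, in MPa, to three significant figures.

σ = N/A = 658000/2330 = 282.4 MPa.

282 MPa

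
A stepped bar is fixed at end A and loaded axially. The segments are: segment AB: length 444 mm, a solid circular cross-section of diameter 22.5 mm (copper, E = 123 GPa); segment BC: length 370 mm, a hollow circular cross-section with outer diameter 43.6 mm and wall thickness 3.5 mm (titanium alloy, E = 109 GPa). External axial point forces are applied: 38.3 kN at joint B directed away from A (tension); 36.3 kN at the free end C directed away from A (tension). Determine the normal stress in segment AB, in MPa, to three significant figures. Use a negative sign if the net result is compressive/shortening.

Internal axial forces (sectioning from the free end, tension +): N_BC = 36.3 kN, N_AB = 74.6 kN.
A_AB = 397.6 mm².
σ_AB = N_AB/A_AB = 74600/397.6 = 187.6 MPa.

188 MPa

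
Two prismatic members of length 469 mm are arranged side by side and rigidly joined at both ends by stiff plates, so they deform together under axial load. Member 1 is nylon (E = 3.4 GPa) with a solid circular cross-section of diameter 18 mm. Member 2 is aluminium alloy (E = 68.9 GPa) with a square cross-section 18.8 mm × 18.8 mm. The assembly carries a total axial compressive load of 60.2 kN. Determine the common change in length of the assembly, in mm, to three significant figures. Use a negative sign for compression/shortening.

A_1 = 254.5 mm².
A_2 = 353.4 mm².
Equal strain + equilibrium ⇒ each member carries load in proportion to AE: A₁E₁ = 865200 N, A₂E₂ = 24350000 N, ΣAE = 25220000 N.
δ = PL/ΣAE = -60200·469/25220000 = -1.12 mm.

-1.12 mm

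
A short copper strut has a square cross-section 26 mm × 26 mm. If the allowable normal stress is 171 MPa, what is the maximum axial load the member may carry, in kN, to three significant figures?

116 kN

A = 676 mm².
P_max = σ_allow · A = 171 · 676 = 115600 N = 115.6 kN.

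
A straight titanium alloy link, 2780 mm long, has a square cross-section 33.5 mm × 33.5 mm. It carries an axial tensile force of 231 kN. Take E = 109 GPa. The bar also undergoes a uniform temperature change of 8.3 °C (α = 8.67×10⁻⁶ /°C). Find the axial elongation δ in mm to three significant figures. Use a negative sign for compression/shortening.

5.45 mm

A = 1122 mm².
δ_mech = NL/(AE) = 231000·2780/(1122·109000) = 5.25 mm.
δ_thermal = αLΔT = 8.67e-6·2780·8.3 = 0.2001 mm.
δ = δ_mech + δ_thermal = 5.45 mm.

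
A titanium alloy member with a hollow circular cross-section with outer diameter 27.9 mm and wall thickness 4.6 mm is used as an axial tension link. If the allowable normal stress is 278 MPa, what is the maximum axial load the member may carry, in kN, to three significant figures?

93.6 kN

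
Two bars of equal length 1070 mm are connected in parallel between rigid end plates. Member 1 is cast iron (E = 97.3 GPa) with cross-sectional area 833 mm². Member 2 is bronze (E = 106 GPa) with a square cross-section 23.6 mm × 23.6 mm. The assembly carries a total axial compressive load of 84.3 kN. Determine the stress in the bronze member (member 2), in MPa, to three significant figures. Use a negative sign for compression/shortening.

A_2 = 557 mm².
Equal strain + equilibrium ⇒ each member carries load in proportion to AE: A₁E₁ = 81050000 N, A₂E₂ = 59040000 N, ΣAE = 140100000 N.
σ₂ = P·E₂/ΣAE = -84300·106000/140100000 = -63.79 MPa.

-63.8 MPa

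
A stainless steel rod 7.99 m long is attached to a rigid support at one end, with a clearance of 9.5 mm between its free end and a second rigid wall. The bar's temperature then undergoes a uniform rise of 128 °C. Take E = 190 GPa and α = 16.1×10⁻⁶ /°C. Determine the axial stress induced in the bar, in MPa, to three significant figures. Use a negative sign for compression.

-166 MPa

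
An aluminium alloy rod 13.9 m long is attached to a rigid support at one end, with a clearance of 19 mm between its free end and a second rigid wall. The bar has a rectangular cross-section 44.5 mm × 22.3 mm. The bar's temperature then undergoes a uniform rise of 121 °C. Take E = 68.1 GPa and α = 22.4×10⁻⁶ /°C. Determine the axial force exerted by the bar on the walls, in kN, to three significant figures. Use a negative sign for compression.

-90.8 kN

Free thermal expansion αLΔT = 22.4e-6 · 13900 · 121 = 37.67 mm.
The walls engage after the gap closes; constrained expansion = 37.67 − 19 = 18.67 mm.
The walls impose strain ε = −(18.67)/13900 = -1.3435e-03; σ = Eε = 68100 · -1.3435e-03 = -91.49 MPa.
Wall reaction R = σ·A = -91.49·992.4 = -90790 N = -90.79 kN.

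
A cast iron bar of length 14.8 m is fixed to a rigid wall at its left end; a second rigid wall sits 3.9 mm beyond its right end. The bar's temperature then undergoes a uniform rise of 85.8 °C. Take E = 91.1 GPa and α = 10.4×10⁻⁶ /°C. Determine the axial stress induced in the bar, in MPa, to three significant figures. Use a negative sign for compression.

Free thermal expansion αLΔT = 10.4e-6 · 14800 · 85.8 = 13.21 mm.
The walls engage after the gap closes; constrained expansion = 13.21 − 3.9 = 9.306 mm.
The walls impose strain ε = −(9.306)/14800 = -6.2881e-04; σ = Eε = 91100 · -6.2881e-04 = -57.28 MPa.

-57.3 MPa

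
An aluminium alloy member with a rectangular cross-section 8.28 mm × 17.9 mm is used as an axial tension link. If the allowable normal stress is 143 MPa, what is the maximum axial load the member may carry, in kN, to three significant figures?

A = 148.2 mm².
P_max = σ_allow · A = 143 · 148.2 = 21190 N = 21.19 kN.

21.2 kN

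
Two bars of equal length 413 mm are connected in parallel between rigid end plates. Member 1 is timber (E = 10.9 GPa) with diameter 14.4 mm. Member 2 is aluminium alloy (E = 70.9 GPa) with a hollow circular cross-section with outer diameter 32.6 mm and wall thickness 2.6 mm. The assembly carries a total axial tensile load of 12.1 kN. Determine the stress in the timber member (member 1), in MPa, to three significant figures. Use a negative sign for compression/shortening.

A_1 = 162.9 mm².
A_2 = 245 mm².
Equal strain + equilibrium ⇒ each member carries load in proportion to AE: A₁E₁ = 1775000 N, A₂E₂ = 17370000 N, ΣAE = 19150000 N.
σ₁ = P·E₁/ΣAE = 12100·10900/19150000 = 6.888 MPa.

6.89 MPa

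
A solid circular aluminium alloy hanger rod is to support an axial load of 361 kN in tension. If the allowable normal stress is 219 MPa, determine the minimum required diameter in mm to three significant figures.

Required area A ≥ P/σ_allow = 361000/219 = 1648 mm².
For a solid circular section, d ≥ √(4A/π) = 45.81 mm.

45.8 mm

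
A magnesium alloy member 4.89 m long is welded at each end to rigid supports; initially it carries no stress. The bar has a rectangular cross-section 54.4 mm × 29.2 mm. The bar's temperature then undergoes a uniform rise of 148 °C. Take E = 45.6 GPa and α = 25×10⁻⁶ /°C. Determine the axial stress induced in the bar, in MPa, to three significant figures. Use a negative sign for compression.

-169 MPa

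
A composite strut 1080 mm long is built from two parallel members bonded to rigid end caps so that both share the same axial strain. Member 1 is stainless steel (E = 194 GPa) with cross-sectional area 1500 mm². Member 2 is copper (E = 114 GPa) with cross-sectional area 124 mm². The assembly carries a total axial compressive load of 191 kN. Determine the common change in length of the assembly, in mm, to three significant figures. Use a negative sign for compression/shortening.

Equal strain + equilibrium ⇒ each member carries load in proportion to AE: A₁E₁ = 291000000 N, A₂E₂ = 14140000 N, ΣAE = 305100000 N.
δ = PL/ΣAE = -191000·1080/305100000 = -0.676 mm.

-0.676 mm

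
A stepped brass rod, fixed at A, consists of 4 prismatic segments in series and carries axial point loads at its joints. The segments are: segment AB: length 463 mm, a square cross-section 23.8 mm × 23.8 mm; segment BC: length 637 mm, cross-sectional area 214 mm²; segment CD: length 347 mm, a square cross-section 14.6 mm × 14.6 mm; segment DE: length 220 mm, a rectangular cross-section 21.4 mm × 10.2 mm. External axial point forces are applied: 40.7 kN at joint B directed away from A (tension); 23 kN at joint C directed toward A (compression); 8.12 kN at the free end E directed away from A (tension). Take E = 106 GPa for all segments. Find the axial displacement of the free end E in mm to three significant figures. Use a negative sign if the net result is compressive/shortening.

Internal axial forces (sectioning from the free end, tension +): N_DE = 8.12 kN, N_CD = 8.12 kN, N_BC = -14.88 kN, N_AB = 25.82 kN.
A_AB = 566.4 mm².
A_CD = 213.2 mm².
A_DE = 218.3 mm².
δ_AB = 25820·463/(566.4·106000) = 0.1991 mm
δ_BC = -14880·637/(214·106000) = -0.4179 mm
δ_CD = 8120·347/(213.2·106000) = 0.1247 mm
δ_DE = 8120·220/(218.3·106000) = 0.07721 mm
δ = Σδ_i = -0.01684 mm.

-0.0168 mm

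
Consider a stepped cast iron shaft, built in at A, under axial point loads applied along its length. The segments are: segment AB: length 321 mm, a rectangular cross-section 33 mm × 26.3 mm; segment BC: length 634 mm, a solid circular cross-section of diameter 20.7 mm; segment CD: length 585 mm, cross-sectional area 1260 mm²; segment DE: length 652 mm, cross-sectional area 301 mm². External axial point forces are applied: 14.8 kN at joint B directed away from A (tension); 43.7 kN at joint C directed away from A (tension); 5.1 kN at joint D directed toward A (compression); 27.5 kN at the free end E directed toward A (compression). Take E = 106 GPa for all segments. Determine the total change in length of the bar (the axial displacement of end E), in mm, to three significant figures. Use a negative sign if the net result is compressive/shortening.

Internal axial forces (sectioning from the free end, tension +): N_DE = -27.5 kN, N_CD = -32.6 kN, N_BC = 11.1 kN, N_AB = 25.9 kN.
A_AB = 867.9 mm².
A_BC = 336.5 mm².
δ_AB = 25900·321/(867.9·106000) = 0.09037 mm
δ_BC = 11100·634/(336.5·106000) = 0.1973 mm
δ_CD = -32600·585/(1260·106000) = -0.1428 mm
δ_DE = -27500·652/(301·106000) = -0.562 mm
δ = Σδ_i = -0.4171 mm.

-0.417 mm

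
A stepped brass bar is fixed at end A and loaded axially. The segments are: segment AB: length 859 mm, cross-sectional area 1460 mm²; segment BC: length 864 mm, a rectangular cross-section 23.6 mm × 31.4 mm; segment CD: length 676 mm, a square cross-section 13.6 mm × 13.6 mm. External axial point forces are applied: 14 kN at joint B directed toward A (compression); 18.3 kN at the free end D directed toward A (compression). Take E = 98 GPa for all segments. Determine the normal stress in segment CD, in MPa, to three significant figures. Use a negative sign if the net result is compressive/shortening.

Internal axial forces (sectioning from the free end, tension +): N_CD = -18.3 kN, N_BC = -18.3 kN, N_AB = -32.3 kN.
A_CD = 185 mm².
σ_CD = N_CD/A_CD = -18300/185 = -98.94 MPa.

-98.9 MPa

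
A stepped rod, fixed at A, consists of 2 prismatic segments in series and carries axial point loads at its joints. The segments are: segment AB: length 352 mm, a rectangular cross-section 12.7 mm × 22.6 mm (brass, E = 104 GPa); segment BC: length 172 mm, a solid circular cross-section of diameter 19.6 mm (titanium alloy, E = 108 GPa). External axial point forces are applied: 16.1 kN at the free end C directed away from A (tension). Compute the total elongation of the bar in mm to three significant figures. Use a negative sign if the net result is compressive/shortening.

0.275 mm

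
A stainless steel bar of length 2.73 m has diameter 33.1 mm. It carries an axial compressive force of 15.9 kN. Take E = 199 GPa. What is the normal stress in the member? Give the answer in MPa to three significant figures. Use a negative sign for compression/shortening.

A = 860.5 mm².
σ = N/A = -15900/860.5 = -18.48 MPa.

-18.5 MPa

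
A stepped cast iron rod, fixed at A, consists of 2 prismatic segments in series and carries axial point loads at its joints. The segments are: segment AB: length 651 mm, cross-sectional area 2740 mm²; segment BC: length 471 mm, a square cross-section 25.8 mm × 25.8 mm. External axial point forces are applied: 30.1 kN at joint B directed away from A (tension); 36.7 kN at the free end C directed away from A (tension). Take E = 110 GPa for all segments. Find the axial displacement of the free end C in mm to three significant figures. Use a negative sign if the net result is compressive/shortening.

Internal axial forces (sectioning from the free end, tension +): N_BC = 36.7 kN, N_AB = 66.8 kN.
A_BC = 665.6 mm².
δ_AB = 66800·651/(2740·110000) = 0.1443 mm
δ_BC = 36700·471/(665.6·110000) = 0.2361 mm
δ = Σδ_i = 0.3804 mm.

0.380 mm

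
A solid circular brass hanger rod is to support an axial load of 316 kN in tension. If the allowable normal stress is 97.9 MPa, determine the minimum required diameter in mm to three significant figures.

Required area A ≥ P/σ_allow = 316000/97.9 = 3228 mm².
For a solid circular section, d ≥ √(4A/π) = 64.11 mm.

64.1 mm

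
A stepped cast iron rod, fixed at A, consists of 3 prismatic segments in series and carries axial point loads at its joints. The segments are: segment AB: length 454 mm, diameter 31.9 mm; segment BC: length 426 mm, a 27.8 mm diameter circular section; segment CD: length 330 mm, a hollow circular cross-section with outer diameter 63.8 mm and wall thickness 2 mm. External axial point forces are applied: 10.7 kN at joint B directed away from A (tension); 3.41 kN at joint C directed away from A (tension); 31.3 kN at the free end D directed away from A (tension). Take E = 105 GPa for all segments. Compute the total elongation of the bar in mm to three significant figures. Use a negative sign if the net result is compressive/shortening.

Internal axial forces (sectioning from the free end, tension +): N_CD = 31.3 kN, N_BC = 34.71 kN, N_AB = 45.41 kN.
A_AB = 799.2 mm².
A_BC = 607 mm².
A_CD = 388.3 mm².
δ_AB = 45410·454/(799.2·105000) = 0.2457 mm
δ_BC = 34710·426/(607·105000) = 0.232 mm
δ_CD = 31300·330/(388.3·105000) = 0.2533 mm
δ = Σδ_i = 0.731 mm.

0.731 mm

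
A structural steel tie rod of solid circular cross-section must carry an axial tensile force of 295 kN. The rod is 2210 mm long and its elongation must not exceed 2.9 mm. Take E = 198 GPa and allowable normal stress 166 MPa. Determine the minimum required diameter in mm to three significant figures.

Required area A ≥ P/σ_allow = 295000/166 = 1777 mm².
For a solid circular section, d ≥ √(4A/π) = 47.57 mm.
Elongation limit: A ≥ PL/(Eδ_allow) = 295000·2210/(198000·2.9) = 1135 mm² ⇒ d ≥ 38.02 mm.
The stress limit governs.

47.6 mm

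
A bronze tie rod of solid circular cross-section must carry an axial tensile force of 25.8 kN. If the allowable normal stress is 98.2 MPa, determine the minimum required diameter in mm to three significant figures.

Required area A ≥ P/σ_allow = 25800/98.2 = 262.7 mm².
For a solid circular section, d ≥ √(4A/π) = 18.29 mm.

18.3 mm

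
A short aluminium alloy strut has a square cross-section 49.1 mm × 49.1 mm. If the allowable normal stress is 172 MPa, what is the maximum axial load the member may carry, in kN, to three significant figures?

415 kN

A = 2411 mm².
P_max = σ_allow · A = 172 · 2411 = 414700 N = 414.7 kN.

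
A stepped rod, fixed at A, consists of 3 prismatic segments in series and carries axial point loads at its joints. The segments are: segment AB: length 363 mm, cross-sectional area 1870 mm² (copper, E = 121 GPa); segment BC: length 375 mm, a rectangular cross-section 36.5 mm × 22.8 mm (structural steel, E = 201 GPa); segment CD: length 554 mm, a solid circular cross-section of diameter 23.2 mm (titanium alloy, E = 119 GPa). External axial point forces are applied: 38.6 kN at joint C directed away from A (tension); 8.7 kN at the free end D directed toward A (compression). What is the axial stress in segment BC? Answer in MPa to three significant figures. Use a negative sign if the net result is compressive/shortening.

Internal axial forces (sectioning from the free end, tension +): N_CD = -8.7 kN, N_BC = 29.9 kN, N_AB = 29.9 kN.
A_BC = 832.2 mm².
σ_BC = N_BC/A_BC = 29900/832.2 = 35.93 MPa.

35.9 MPa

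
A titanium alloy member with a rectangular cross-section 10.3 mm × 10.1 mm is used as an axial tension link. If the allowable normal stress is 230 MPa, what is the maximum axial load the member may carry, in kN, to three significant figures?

23.9 kN

A = 104 mm².
P_max = σ_allow · A = 230 · 104 = 23930 N = 23.93 kN.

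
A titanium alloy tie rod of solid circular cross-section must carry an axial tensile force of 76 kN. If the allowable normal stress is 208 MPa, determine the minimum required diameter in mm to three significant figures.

21.6 mm

Required area A ≥ P/σ_allow = 76000/208 = 365.4 mm².
For a solid circular section, d ≥ √(4A/π) = 21.57 mm.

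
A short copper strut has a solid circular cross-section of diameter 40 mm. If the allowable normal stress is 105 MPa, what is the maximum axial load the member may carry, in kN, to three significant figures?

132 kN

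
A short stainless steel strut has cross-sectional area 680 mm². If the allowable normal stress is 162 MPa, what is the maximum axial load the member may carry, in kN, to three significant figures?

110 kN

P_max = σ_allow · A = 162 · 680 = 110200 N = 110.2 kN.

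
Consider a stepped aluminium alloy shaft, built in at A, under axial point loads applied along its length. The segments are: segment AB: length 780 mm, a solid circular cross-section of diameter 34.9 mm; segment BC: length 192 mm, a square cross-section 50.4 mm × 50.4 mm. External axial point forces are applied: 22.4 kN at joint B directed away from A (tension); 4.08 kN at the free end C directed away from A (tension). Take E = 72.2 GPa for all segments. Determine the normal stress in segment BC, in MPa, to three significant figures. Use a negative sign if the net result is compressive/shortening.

Internal axial forces (sectioning from the free end, tension +): N_BC = 4.08 kN, N_AB = 26.48 kN.
A_BC = 2540 mm².
σ_BC = N_BC/A_BC = 4080/2540 = 1.606 MPa.

1.61 MPa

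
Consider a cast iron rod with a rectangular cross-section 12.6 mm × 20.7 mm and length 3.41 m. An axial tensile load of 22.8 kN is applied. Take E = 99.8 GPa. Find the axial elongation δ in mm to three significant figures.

A = 260.8 mm².
δ_mech = NL/(AE) = 22800·3410/(260.8·99800) = 2.987 mm.

2.99 mm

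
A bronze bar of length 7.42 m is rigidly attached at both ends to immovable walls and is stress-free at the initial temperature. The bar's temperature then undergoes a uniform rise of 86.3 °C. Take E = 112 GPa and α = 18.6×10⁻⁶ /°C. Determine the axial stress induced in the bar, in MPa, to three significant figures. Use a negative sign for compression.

Free thermal expansion αLΔT = 18.6e-6 · 7420 · 86.3 = 11.91 mm.
The walls impose strain ε = −(11.91)/7420 = -1.6052e-03; σ = Eε = 112000 · -1.6052e-03 = -179.8 MPa.

-180 MPa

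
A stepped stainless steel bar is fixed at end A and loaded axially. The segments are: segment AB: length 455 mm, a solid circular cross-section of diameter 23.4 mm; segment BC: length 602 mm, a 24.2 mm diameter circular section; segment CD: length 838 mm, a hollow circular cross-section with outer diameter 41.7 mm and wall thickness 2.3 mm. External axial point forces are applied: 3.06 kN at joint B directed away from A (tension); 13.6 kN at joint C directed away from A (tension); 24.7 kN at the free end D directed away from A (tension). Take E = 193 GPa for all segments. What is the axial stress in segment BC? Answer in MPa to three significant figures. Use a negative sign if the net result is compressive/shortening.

Internal axial forces (sectioning from the free end, tension +): N_CD = 24.7 kN, N_BC = 38.3 kN, N_AB = 41.36 kN.
A_BC = 460 mm².
σ_BC = N_BC/A_BC = 38300/460 = 83.27 MPa.

83.3 MPa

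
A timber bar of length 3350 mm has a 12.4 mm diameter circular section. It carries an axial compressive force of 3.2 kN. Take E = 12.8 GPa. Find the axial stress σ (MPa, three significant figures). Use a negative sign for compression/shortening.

-26.5 MPa

A = 120.8 mm².
σ = N/A = -3200/120.8 = -26.5 MPa.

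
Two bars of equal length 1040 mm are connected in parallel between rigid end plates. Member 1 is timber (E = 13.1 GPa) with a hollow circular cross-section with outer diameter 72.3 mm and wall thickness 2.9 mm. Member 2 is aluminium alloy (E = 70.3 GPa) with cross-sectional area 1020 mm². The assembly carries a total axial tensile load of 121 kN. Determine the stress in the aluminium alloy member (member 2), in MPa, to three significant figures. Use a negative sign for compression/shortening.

106 MPa

A_1 = 632.3 mm².
Equal strain + equilibrium ⇒ each member carries load in proportion to AE: A₁E₁ = 8283000 N, A₂E₂ = 71710000 N, ΣAE = 79990000 N.
σ₂ = P·E₂/ΣAE = 121000·70300/79990000 = 106.3 MPa.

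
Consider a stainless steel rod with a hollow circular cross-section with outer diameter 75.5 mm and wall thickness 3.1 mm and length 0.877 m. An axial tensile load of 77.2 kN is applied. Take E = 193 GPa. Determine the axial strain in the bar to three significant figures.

5.67e-04

A = 705.1 mm².
σ = N/A = 109.5 MPa; ε = σ/E = 109.5/193000 = 5.673e-04.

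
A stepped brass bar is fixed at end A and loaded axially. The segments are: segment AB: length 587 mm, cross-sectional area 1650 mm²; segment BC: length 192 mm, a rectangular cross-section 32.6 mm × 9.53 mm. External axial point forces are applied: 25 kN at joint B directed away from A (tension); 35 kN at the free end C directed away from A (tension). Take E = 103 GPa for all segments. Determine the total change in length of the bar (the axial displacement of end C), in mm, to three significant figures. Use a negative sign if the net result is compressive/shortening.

Internal axial forces (sectioning from the free end, tension +): N_BC = 35 kN, N_AB = 60 kN.
A_BC = 310.7 mm².
δ_AB = 60000·587/(1650·103000) = 0.2072 mm
δ_BC = 35000·192/(310.7·103000) = 0.21 mm
δ = Σδ_i = 0.4172 mm.

0.417 mm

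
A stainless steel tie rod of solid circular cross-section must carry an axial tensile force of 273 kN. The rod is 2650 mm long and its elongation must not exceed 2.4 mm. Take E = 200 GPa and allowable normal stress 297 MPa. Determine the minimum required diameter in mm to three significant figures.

43.8 mm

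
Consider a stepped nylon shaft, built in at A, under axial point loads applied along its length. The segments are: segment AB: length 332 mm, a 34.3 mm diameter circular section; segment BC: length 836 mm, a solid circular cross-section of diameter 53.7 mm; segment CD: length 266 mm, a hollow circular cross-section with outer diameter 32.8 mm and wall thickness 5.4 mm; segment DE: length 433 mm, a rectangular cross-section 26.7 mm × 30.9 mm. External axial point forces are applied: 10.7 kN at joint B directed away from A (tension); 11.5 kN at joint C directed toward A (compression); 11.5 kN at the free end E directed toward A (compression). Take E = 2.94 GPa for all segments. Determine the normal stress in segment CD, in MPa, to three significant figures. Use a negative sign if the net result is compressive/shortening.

-24.7 MPa

Internal axial forces (sectioning from the free end, tension +): N_DE = -11.5 kN, N_CD = -11.5 kN, N_BC = -23 kN, N_AB = -12.3 kN.
A_CD = 464.8 mm².
σ_CD = N_CD/A_CD = -11500/464.8 = -24.74 MPa.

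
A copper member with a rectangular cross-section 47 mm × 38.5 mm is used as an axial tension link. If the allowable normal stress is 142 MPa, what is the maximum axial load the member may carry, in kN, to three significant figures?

257 kN

A = 1810 mm².
P_max = σ_allow · A = 142 · 1810 = 256900 N = 256.9 kN.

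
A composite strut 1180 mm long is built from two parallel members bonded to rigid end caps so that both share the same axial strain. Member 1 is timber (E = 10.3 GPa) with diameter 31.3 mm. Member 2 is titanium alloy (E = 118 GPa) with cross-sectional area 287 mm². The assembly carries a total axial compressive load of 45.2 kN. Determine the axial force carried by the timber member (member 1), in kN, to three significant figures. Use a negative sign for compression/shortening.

-8.57 kN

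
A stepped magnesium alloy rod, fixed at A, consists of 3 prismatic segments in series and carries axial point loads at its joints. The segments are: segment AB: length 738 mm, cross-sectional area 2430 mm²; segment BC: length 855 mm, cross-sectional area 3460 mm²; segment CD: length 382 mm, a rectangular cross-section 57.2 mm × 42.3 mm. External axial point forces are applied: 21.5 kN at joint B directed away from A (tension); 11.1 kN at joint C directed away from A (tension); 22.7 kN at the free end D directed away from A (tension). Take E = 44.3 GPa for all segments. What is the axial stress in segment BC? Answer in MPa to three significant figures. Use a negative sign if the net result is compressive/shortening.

Internal axial forces (sectioning from the free end, tension +): N_CD = 22.7 kN, N_BC = 33.8 kN, N_AB = 55.3 kN.
σ_BC = N_BC/A_BC = 33800/3460 = 9.769 MPa.

9.77 MPa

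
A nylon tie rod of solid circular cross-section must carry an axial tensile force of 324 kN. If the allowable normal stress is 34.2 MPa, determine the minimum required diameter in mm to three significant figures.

110 mm

Required area A ≥ P/σ_allow = 324000/34.2 = 9474 mm².
For a solid circular section, d ≥ √(4A/π) = 109.8 mm.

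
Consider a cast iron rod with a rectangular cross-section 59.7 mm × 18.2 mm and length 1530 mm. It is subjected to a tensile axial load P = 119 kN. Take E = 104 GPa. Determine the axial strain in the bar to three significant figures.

A = 1087 mm².
σ = N/A = 109.5 MPa; ε = σ/E = 109.5/104000 = 1.053e-03.

0.00105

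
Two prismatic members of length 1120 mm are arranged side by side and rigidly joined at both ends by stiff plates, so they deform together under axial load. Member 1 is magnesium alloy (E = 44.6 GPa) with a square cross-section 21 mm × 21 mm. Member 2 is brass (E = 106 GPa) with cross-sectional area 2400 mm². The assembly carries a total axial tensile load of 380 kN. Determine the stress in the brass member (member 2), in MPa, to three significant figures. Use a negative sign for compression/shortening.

A_1 = 441 mm².
Equal strain + equilibrium ⇒ each member carries load in proportion to AE: A₁E₁ = 19670000 N, A₂E₂ = 254400000 N, ΣAE = 274100000 N.
σ₂ = P·E₂/ΣAE = 380000·106000/274100000 = 147 MPa.

147 MPa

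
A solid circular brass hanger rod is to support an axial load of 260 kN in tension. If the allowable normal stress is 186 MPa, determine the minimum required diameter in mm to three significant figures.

Required area A ≥ P/σ_allow = 260000/186 = 1398 mm².
For a solid circular section, d ≥ √(4A/π) = 42.19 mm.

42.2 mm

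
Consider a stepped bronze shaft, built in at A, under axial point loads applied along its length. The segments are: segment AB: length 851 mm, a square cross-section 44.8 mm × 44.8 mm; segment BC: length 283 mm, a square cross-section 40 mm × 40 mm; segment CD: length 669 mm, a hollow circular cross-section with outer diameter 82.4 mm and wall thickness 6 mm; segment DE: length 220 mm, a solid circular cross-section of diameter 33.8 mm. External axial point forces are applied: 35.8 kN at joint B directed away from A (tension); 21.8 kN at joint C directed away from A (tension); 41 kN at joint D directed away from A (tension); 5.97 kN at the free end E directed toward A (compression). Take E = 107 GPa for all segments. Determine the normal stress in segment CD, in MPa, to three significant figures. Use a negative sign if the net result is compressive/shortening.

24.3 MPa

Internal axial forces (sectioning from the free end, tension +): N_DE = -5.97 kN, N_CD = 35.03 kN, N_BC = 56.83 kN, N_AB = 92.63 kN.
A_CD = 1440 mm².
σ_CD = N_CD/A_CD = 35030/1440 = 24.32 MPa.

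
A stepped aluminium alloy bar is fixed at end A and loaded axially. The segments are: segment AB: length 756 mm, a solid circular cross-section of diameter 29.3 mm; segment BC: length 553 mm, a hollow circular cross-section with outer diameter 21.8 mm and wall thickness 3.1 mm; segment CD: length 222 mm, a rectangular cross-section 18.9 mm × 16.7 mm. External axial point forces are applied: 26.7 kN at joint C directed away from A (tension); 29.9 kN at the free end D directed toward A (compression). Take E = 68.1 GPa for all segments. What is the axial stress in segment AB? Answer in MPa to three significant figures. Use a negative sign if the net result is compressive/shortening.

-4.75 MPa

Internal axial forces (sectioning from the free end, tension +): N_CD = -29.9 kN, N_BC = -3.2 kN, N_AB = -3.2 kN.
A_AB = 674.3 mm².
σ_AB = N_AB/A_AB = -3200/674.3 = -4.746 MPa.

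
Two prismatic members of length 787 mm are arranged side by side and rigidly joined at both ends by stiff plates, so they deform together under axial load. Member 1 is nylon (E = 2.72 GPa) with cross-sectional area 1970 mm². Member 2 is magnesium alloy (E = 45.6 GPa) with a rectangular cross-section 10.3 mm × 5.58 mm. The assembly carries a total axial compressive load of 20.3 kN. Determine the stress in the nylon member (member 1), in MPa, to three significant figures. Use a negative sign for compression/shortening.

-6.92 MPa

A_2 = 57.47 mm².
Equal strain + equilibrium ⇒ each member carries load in proportion to AE: A₁E₁ = 5358000 N, A₂E₂ = 2621000 N, ΣAE = 7979000 N.
σ₁ = P·E₁/ΣAE = -20300·2720/7979000 = -6.92 MPa.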